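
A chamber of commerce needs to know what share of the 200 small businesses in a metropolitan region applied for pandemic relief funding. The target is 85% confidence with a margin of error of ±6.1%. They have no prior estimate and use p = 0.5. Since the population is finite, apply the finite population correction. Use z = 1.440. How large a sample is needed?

Unadjusted: n₀ = 1.440² × 0.50 × 0.50 / 0.061² ≈ 139.32, so n₀ = 140.
Finite population correction with N = 200: n = n₀ / (1 + (n₀−1)/N) = 140 / (1 + 139/200) = 140 / 1.6950 ≈ 82.60.
Rounding up, n = 83.

83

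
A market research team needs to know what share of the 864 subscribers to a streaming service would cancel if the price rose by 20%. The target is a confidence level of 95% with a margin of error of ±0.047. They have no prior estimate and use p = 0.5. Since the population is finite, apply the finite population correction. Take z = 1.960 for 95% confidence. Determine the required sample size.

290

Unadjusted: n₀ = 1.960² × 0.50 × 0.50 / 0.047² ≈ 434.77, so n₀ = 435.
Finite population correction with N = 864: n = n₀ / (1 + (n₀−1)/N) = 435 / (1 + 434/864) = 435 / 1.5023 ≈ 289.55.
Rounding up, n = 290.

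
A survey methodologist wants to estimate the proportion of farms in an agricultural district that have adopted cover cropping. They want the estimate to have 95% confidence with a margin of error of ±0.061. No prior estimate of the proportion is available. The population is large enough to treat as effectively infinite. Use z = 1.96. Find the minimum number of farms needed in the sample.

With no prior estimate, use p = 0.5, giving p(1−p) = 0.25.
n = z²·p(1−p)/E² = 1.96² × 0.2500 / 0.061² = 3.8416 × 0.2500 / 0.003721 ≈ 258.10.
Rounding up gives n = 259.

259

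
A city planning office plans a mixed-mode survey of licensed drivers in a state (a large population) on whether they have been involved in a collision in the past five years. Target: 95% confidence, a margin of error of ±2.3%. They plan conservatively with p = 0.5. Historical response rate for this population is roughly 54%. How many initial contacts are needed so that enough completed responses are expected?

For 95% confidence, z = 1.96.
Completed interviews needed: n₀ = 1.96² × 0.2500 / 0.023² ≈ 1815.50 → 1816.
At a 54% response rate, contacts needed = 1816 / 0.54 ≈ 3362.96 → 3363.

3363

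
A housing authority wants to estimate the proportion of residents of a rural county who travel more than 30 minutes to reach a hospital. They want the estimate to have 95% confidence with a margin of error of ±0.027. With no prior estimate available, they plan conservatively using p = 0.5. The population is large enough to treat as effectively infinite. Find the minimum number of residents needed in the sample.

For 95% confidence, z = 1.960.
With p = 0.5, p(1−p) = 0.25.
n = z²·p(1−p)/E² = 1.960² × 0.2500 / 0.027² = 3.8416 × 0.2500 / 0.000729 ≈ 1317.42.
Rounding up gives n = 1318.

1318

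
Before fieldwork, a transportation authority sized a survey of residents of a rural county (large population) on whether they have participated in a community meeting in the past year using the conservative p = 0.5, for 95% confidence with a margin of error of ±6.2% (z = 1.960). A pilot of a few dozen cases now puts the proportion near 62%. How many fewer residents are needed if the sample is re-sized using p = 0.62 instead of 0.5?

Conservative (p = 0.5): n = 1.960² × 0.25 / 0.062² ≈ 249.84 → 250.
Using p = 0.62: p(1−p) = 0.2356, so n = 1.960² × 0.2356 / 0.062² ≈ 235.45 → 236.
Reduction: 250 − 236 = 14.

14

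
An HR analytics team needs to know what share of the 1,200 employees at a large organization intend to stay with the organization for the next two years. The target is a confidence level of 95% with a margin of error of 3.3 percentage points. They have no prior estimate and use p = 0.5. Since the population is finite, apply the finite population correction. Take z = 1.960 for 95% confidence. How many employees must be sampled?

509

Unadjusted: n₀ = 1.960² × 0.50 × 0.50 / 0.033² ≈ 881.91, so n₀ = 882.
Finite population correction with N = 1,200: n = n₀ / (1 + (n₀−1)/N) = 882 / (1 + 881/1200) = 882 / 1.7342 ≈ 508.60.
Rounding up, n = 509.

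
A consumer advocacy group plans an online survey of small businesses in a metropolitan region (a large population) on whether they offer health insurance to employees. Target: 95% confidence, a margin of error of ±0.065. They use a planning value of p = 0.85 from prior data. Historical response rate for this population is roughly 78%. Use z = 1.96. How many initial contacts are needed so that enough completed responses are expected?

Completed interviews needed: n₀ = 1.96² × 0.1275 / 0.065² ≈ 115.93 → 116.
At a 78% response rate, contacts needed = 116 / 0.78 ≈ 148.72 → 149.

149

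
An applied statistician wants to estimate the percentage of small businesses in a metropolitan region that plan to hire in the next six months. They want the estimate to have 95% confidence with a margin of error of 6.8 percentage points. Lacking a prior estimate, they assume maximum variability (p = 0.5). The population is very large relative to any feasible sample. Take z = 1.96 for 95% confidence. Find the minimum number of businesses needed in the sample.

208

With p = 0.5, p(1−p) = 0.25.
n = z²·p(1−p)/E² = 1.96² × 0.2500 / 0.068² = 3.8416 × 0.2500 / 0.004624 ≈ 207.70.
Rounding up gives n = 208.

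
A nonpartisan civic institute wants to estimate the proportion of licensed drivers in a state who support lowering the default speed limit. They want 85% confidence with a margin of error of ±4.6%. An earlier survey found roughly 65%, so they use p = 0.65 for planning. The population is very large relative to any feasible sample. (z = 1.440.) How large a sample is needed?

With p = 0.65, p(1−p) = 0.2275.
n = z²·p(1−p)/E² = 1.440² × 0.2275 / 0.046² = 2.0736 × 0.2275 / 0.002116 ≈ 222.94.
Rounding up gives n = 223.

223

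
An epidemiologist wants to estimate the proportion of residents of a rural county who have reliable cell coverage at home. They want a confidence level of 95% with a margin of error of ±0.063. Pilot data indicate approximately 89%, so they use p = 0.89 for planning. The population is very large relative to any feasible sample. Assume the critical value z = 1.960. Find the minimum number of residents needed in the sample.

With p = 0.89, p(1−p) = 0.0979.
n = z²·p(1−p)/E² = 1.960² × 0.0979 / 0.063² = 3.8416 × 0.0979 / 0.003969 ≈ 94.76.
Rounding up gives n = 95.

95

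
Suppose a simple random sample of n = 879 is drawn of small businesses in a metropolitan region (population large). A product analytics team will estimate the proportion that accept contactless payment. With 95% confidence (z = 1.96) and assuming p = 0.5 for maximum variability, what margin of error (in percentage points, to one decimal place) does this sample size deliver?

3.3

SE(p̂) = √[p(1−p)/n] = √[0.2500/879] = 0.01686.
E = z × SE = 1.96 × 0.01686 = 0.03305, or 3.3 percentage points.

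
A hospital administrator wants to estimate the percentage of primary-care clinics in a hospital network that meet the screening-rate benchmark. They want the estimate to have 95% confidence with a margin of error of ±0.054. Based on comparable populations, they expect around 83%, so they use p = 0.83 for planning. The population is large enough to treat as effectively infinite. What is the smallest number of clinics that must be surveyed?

186

For 95% confidence, z = 1.96.
With p = 0.83, p(1−p) = 0.1411.
n = z²·p(1−p)/E² = 1.96² × 0.1411 / 0.054² = 3.8416 × 0.1411 / 0.002916 ≈ 185.89.
Rounding up gives n = 186.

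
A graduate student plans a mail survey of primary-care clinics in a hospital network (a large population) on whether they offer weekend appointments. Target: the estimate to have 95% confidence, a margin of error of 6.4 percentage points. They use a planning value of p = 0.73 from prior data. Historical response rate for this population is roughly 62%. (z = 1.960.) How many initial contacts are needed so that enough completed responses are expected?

Completed interviews needed: n₀ = 1.960² × 0.1971 / 0.064² ≈ 184.86 → 185.
At a 62% response rate, contacts needed = 185 / 0.62 ≈ 298.39 → 299.

299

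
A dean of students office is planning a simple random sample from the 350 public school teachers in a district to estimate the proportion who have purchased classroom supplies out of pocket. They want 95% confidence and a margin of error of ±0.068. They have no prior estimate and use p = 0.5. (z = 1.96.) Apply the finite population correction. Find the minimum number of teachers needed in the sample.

Unadjusted: n₀ = 1.96² × 0.50 × 0.50 / 0.068² ≈ 207.70, so n₀ = 208.
Finite population correction with N = 350: n = n₀ / (1 + (n₀−1)/N) = 208 / (1 + 207/350) = 208 / 1.5914 ≈ 130.70.
Rounding up, n = 131.

131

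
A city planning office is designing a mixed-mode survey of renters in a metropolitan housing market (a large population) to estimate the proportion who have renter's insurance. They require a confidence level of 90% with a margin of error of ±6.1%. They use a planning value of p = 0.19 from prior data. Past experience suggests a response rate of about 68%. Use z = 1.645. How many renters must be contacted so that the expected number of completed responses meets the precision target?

Completed interviews needed: n₀ = 1.645² × 0.1539 / 0.061² ≈ 111.92 → 112.
At a 68% response rate, contacts needed = 112 / 0.68 ≈ 164.71 → 165.

165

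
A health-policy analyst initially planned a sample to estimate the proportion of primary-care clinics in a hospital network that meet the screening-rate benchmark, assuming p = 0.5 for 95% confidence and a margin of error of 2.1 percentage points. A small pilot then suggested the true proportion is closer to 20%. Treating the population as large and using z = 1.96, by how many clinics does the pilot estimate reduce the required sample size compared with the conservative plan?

784

Conservative (p = 0.5): n = 1.96² × 0.25 / 0.021² ≈ 2177.78 → 2178.
Using p = 0.20: p(1−p) = 0.1600, so n = 1.96² × 0.1600 / 0.021² ≈ 1393.78 → 1394.
Reduction: 2178 − 1394 = 784.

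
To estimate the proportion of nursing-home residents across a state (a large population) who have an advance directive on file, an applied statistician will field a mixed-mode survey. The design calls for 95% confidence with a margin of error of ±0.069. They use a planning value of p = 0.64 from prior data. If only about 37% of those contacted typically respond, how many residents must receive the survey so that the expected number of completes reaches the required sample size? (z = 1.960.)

Completed interviews needed: n₀ = 1.960² × 0.2304 / 0.069² ≈ 185.91 → 186.
At a 37% response rate, contacts needed = 186 / 0.37 ≈ 502.70 → 503.

503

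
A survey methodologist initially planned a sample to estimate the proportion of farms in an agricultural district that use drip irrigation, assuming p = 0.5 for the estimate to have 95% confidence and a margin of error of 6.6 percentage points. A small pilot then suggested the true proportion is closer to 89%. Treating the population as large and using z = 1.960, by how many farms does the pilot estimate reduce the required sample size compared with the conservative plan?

134

Conservative (p = 0.5): n = 1.960² × 0.25 / 0.066² ≈ 220.48 → 221.
Using p = 0.89: p(1−p) = 0.0979, so n = 1.960² × 0.0979 / 0.066² ≈ 86.34 → 87.
Reduction: 221 − 87 = 134.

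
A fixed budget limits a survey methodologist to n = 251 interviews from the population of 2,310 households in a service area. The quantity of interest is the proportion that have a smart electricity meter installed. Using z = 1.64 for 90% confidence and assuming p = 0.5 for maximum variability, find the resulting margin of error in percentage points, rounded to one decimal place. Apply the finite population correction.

Finite-population factor: (N−n)/(N−1) = (2310−251)/(2310−1) = 0.8917.
SE(p̂) = √[p(1−p)/n · (N−n)/(N−1)] = √[0.2500/251 × 0.8917] = 0.02980.
E = z × SE = 1.64 × 0.02980 = 0.04888 ≈ 4.9 percentage points.

4.9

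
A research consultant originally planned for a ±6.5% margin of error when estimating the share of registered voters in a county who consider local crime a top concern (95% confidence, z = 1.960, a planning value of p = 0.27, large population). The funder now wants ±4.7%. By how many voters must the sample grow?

At ±6.5%: n = 1.960² × 0.1971 / 0.065² ≈ 179.21 → 180.
At ±4.7%: n = 1.960² × 0.1971 / 0.047² ≈ 342.77 → 343.
Additional respondents: 343 − 180 = 163.

163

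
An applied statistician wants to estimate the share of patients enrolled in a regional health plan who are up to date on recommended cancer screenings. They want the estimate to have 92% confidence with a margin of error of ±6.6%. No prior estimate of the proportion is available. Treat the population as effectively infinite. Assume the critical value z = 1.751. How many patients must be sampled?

176

With no prior estimate, use p = 0.5, giving p(1−p) = 0.25.
n = z²·p(1−p)/E² = 1.751² × 0.2500 / 0.066² = 3.0660 × 0.2500 / 0.004356 ≈ 175.96.
Rounding up gives n = 176.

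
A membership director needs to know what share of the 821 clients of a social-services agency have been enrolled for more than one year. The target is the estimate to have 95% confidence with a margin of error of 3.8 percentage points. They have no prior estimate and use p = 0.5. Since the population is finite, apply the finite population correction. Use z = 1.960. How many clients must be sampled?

Unadjusted: n₀ = 1.960² × 0.50 × 0.50 / 0.038² ≈ 665.10, so n₀ = 666.
Finite population correction with N = 821: n = n₀ / (1 + (n₀−1)/N) = 666 / (1 + 665/821) = 666 / 1.8100 ≈ 367.96.
Rounding up, n = 368.

368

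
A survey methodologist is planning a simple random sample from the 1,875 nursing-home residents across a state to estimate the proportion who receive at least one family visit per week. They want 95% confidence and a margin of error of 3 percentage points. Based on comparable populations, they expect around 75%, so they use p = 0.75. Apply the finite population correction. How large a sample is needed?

562

For 95% confidence, z = 1.960.
Unadjusted: n₀ = 1.960² × 0.75 × 0.25 / 0.030² ≈ 800.33, so n₀ = 801.
Finite population correction with N = 1,875: n = n₀ / (1 + (n₀−1)/N) = 801 / (1 + 800/1875) = 801 / 1.4267 ≈ 561.45.
Rounding up, n = 562.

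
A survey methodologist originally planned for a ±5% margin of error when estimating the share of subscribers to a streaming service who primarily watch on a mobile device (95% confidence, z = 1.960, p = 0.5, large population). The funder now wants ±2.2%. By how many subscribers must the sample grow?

At ±5%: n = 1.960² × 0.2500 / 0.050² ≈ 384.16 → 385.
At ±2.2%: n = 1.960² × 0.2500 / 0.022² ≈ 1984.30 → 1985.
Additional respondents: 1985 − 385 = 1600.

1600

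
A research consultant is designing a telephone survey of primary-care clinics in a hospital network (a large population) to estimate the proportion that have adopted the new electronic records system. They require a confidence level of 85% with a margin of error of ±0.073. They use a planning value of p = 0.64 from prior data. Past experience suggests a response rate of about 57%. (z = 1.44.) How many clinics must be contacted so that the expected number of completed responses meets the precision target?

Completed interviews needed: n₀ = 1.44² × 0.2304 / 0.073² ≈ 89.65 → 90.
At a 57% response rate, contacts needed = 90 / 0.57 ≈ 157.89 → 158.

158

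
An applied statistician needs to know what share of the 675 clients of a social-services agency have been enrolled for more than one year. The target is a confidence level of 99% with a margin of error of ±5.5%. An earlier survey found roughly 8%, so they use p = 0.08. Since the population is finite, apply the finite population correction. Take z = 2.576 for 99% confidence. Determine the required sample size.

Unadjusted: n₀ = 2.576² × 0.08 × 0.92 / 0.055² ≈ 161.45, so n₀ = 162.
Finite population correction with N = 675: n = n₀ / (1 + (n₀−1)/N) = 162 / (1 + 161/675) = 162 / 1.2385 ≈ 130.80.
Rounding up, n = 131.

131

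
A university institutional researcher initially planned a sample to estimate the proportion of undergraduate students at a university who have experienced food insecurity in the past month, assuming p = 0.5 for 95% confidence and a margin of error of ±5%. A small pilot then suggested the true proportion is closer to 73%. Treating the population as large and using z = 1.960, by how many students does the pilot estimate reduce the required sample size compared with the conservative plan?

82

Conservative (p = 0.5): n = 1.960² × 0.25 / 0.050² ≈ 384.16 → 385.
Using p = 0.73: p(1−p) = 0.1971, so n = 1.960² × 0.1971 / 0.050² ≈ 302.87 → 303.
Reduction: 385 − 303 = 82.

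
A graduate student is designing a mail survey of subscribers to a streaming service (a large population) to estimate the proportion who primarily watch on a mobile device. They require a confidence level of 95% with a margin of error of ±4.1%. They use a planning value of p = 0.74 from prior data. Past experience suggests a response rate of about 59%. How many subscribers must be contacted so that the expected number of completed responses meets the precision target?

For 95% confidence, z = 1.960.
Completed interviews needed: n₀ = 1.960² × 0.1924 / 0.041² ≈ 439.69 → 440.
At a 59% response rate, contacts needed = 440 / 0.59 ≈ 745.76 → 746.

746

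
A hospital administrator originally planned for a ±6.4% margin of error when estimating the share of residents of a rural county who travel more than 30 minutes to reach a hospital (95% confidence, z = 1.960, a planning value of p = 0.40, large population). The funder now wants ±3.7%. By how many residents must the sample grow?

448

At ±6.4%: n = 1.960² × 0.2400 / 0.064² ≈ 225.09 → 226.
At ±3.7%: n = 1.960² × 0.2400 / 0.037² ≈ 673.47 → 674.
Additional respondents: 674 − 226 = 448.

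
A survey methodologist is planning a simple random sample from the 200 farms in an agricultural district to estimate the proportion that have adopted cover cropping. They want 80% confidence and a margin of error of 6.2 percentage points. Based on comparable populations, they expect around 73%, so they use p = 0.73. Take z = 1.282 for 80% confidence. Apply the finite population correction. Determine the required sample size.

60

Unadjusted: n₀ = 1.282² × 0.73 × 0.27 / 0.062² ≈ 84.27, so n₀ = 85.
Finite population correction with N = 200: n = n₀ / (1 + (n₀−1)/N) = 85 / (1 + 84/200) = 85 / 1.4200 ≈ 59.86.
Rounding up, n = 60.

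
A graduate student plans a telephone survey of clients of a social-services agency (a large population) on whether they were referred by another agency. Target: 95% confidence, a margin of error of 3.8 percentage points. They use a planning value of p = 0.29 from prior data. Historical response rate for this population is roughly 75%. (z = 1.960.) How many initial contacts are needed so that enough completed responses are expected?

731

Completed interviews needed: n₀ = 1.960² × 0.2059 / 0.038² ≈ 547.77 → 548.
At a 75% response rate, contacts needed = 548 / 0.75 ≈ 730.67 → 731.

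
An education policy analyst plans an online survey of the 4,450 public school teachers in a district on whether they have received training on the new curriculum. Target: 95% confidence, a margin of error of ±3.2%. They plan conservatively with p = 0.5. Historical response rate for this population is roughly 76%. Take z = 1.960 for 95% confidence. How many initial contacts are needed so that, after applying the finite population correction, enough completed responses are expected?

Completed interviews needed (unadjusted): n₀ = 1.960² × 0.2500 / 0.032² ≈ 937.89 → 938.
FPC for N = 4,450: n = 938 / (1 + 937/4450) = 938 / 1.2106 ≈ 774.85 → 775.
At a 76% response rate, contacts needed = 775 / 0.76 ≈ 1019.74 → 1020.

1020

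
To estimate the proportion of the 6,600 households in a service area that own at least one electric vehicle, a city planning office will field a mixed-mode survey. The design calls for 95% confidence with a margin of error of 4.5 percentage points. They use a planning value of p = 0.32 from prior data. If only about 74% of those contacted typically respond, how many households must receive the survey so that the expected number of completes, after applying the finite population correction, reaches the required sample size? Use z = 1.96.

Completed interviews needed (unadjusted): n₀ = 1.96² × 0.2176 / 0.045² ≈ 412.81 → 413.
FPC for N = 6,600: n = 413 / (1 + 412/6600) = 413 / 1.0624 ≈ 388.73 → 389.
At a 74% response rate, contacts needed = 389 / 0.74 ≈ 525.68 → 526.

526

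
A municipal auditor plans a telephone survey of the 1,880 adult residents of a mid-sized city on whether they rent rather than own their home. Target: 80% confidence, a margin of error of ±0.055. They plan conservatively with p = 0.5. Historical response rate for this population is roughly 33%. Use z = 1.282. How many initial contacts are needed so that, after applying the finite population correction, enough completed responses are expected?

Completed interviews needed (unadjusted): n₀ = 1.282² × 0.2500 / 0.055² ≈ 135.83 → 136.
FPC for N = 1,880: n = 136 / (1 + 135/1880) = 136 / 1.0718 ≈ 126.89 → 127.
At a 33% response rate, contacts needed = 127 / 0.33 ≈ 384.85 → 385.

385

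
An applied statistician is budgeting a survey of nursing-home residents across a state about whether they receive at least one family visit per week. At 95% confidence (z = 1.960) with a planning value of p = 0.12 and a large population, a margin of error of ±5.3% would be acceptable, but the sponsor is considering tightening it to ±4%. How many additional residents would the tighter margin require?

109

At ±5.3%: n = 1.960² × 0.1056 / 0.053² ≈ 144.42 → 145.
At ±4%: n = 1.960² × 0.1056 / 0.040² ≈ 253.55 → 254.
Additional respondents: 254 − 145 = 109.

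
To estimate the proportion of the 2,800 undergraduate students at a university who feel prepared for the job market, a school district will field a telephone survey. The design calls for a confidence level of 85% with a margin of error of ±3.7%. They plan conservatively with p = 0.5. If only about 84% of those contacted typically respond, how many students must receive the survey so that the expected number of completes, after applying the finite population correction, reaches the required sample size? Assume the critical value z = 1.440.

398

Completed interviews needed (unadjusted): n₀ = 1.440² × 0.2500 / 0.037² ≈ 378.67 → 379.
FPC for N = 2,800: n = 379 / (1 + 378/2800) = 379 / 1.1350 ≈ 333.92 → 334.
At an 84% response rate, contacts needed = 334 / 0.84 ≈ 397.62 → 398.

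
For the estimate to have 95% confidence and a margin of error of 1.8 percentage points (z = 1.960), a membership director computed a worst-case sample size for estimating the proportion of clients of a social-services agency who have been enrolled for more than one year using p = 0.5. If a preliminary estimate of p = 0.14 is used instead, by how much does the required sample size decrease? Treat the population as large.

Conservative (p = 0.5): n = 1.960² × 0.25 / 0.018² ≈ 2964.20 → 2965.
Using p = 0.14: p(1−p) = 0.1204, so n = 1.960² × 0.1204 / 0.018² ≈ 1427.56 → 1428.
Reduction: 2965 − 1428 = 1537.

1537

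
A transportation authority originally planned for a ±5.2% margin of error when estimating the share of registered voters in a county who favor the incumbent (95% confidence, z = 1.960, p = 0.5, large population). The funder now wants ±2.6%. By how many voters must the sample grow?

At ±5.2%: n = 1.960² × 0.2500 / 0.052² ≈ 355.18 → 356.
At ±2.6%: n = 1.960² × 0.2500 / 0.026² ≈ 1420.71 → 1421.
Additional respondents: 1421 − 356 = 1065.

1065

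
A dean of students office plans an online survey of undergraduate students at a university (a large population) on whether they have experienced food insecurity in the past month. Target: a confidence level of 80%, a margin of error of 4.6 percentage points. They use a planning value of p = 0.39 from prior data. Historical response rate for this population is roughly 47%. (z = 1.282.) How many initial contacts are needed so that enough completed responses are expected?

Completed interviews needed: n₀ = 1.282² × 0.2379 / 0.046² ≈ 184.78 → 185.
At a 47% response rate, contacts needed = 185 / 0.47 ≈ 393.62 → 394.

394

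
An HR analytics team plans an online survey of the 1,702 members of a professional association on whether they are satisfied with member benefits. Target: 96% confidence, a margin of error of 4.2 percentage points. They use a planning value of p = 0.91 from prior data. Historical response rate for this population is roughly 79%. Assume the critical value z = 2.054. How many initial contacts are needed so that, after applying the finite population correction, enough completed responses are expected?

223

Completed interviews needed (unadjusted): n₀ = 2.054² × 0.0819 / 0.042² ≈ 195.88 → 196.
FPC for N = 1,702: n = 196 / (1 + 195/1702) = 196 / 1.1146 ≈ 175.85 → 176.
At a 79% response rate, contacts needed = 176 / 0.79 ≈ 222.78 → 223.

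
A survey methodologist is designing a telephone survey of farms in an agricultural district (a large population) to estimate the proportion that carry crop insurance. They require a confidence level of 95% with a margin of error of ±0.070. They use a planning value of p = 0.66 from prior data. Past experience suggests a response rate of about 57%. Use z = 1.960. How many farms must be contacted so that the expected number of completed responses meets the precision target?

309

Completed interviews needed: n₀ = 1.960² × 0.2244 / 0.070² ≈ 175.93 → 176.
At a 57% response rate, contacts needed = 176 / 0.57 ≈ 308.77 → 309.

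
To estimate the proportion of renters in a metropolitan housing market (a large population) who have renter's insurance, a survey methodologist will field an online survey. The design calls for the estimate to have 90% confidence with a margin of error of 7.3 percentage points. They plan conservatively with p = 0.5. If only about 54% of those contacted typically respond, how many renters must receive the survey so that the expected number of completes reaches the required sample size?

236

For 90% confidence, z = 1.645.
Completed interviews needed: n₀ = 1.645² × 0.2500 / 0.073² ≈ 126.95 → 127.
At a 54% response rate, contacts needed = 127 / 0.54 ≈ 235.19 → 236.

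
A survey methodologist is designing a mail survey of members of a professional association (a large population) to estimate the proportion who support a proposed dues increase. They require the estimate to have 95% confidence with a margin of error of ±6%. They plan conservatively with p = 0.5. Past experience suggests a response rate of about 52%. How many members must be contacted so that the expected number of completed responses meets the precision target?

514

For 95% confidence, z = 1.960.
Completed interviews needed: n₀ = 1.960² × 0.2500 / 0.060² ≈ 266.78 → 267.
At a 52% response rate, contacts needed = 267 / 0.52 ≈ 513.46 → 514.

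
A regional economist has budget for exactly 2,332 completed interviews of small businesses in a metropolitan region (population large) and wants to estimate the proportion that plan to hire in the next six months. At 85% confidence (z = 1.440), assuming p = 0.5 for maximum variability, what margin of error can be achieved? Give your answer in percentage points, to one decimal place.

SE(p̂) = √[p(1−p)/n] = √[0.2500/2332] = 0.01035.
E = z × SE = 1.440 × 0.01035 = 0.01491, or 1.5 percentage points.

1.5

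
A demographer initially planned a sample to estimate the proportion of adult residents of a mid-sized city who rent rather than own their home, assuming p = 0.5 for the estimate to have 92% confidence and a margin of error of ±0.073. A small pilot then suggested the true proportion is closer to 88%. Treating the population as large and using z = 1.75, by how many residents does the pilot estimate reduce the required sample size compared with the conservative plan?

83

Conservative (p = 0.5): n = 1.75² × 0.25 / 0.073² ≈ 143.67 → 144.
Using p = 0.88: p(1−p) = 0.1056, so n = 1.75² × 0.1056 / 0.073² ≈ 60.69 → 61.
Reduction: 144 − 61 = 83.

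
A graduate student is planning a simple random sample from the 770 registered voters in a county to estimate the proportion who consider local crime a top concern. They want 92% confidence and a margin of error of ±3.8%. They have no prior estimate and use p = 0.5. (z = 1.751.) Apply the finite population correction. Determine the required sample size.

315

Unadjusted: n₀ = 1.751² × 0.50 × 0.50 / 0.038² ≈ 530.82, so n₀ = 531.
Finite population correction with N = 770: n = n₀ / (1 + (n₀−1)/N) = 531 / (1 + 530/770) = 531 / 1.6883 ≈ 314.52.
Rounding up, n = 315.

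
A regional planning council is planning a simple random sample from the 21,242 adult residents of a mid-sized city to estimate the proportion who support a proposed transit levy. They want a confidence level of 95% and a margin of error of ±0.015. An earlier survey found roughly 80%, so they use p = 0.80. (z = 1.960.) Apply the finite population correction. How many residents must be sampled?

Unadjusted: n₀ = 1.960² × 0.80 × 0.20 / 0.015² ≈ 2731.80, so n₀ = 2732.
Finite population correction with N = 21,242: n = n₀ / (1 + (n₀−1)/N) = 2732 / (1 + 2731/21242) = 2732 / 1.1286 ≈ 2420.77.
Rounding up, n = 2421.

2421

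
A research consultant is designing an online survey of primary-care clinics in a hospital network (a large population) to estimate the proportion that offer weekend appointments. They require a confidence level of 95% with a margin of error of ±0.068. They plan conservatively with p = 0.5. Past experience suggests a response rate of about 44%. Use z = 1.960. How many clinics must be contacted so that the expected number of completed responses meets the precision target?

473

Completed interviews needed: n₀ = 1.960² × 0.2500 / 0.068² ≈ 207.70 → 208.
At a 44% response rate, contacts needed = 208 / 0.44 ≈ 472.73 → 473.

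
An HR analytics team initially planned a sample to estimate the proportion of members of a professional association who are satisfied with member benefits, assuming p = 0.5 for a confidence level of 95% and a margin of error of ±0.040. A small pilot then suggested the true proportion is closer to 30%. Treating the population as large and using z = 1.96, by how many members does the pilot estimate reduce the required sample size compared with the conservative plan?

96

Conservative (p = 0.5): n = 1.96² × 0.25 / 0.040² ≈ 600.25 → 601.
Using p = 0.30: p(1−p) = 0.2100, so n = 1.96² × 0.2100 / 0.040² ≈ 504.21 → 505.
Reduction: 601 − 505 = 96.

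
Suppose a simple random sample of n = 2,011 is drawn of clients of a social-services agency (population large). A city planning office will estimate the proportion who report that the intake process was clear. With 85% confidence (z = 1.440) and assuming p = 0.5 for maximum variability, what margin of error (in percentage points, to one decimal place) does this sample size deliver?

1.6

SE(p̂) = √[p(1−p)/n] = √[0.2500/2011] = 0.01115.
E = z × SE = 1.440 × 0.01115 = 0.01606, or 1.6 percentage points.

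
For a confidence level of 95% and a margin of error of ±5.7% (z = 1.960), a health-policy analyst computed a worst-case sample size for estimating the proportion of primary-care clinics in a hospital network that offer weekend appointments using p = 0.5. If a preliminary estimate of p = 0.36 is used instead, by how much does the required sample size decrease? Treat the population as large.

Conservative (p = 0.5): n = 1.960² × 0.25 / 0.057² ≈ 295.60 → 296.
Using p = 0.36: p(1−p) = 0.2304, so n = 1.960² × 0.2304 / 0.057² ≈ 272.42 → 273.
Reduction: 296 − 273 = 23.

23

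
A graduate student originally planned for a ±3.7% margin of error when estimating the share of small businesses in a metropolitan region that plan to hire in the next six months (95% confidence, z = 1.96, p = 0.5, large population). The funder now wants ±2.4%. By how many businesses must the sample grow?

At ±3.7%: n = 1.96² × 0.2500 / 0.037² ≈ 701.53 → 702.
At ±2.4%: n = 1.96² × 0.2500 / 0.024² ≈ 1667.36 → 1668.
Additional respondents: 1668 − 702 = 966.

966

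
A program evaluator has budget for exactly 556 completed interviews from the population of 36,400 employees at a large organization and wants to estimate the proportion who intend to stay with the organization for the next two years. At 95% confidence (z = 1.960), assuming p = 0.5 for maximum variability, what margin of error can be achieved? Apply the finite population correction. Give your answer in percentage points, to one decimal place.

Finite-population factor: (N−n)/(N−1) = (36400−556)/(36400−1) = 0.9848.
SE(p̂) = √[p(1−p)/n · (N−n)/(N−1)] = √[0.2500/556 × 0.9848] = 0.02104.
E = z × SE = 1.960 × 0.02104 = 0.04124 ≈ 4.1 percentage points.

4.1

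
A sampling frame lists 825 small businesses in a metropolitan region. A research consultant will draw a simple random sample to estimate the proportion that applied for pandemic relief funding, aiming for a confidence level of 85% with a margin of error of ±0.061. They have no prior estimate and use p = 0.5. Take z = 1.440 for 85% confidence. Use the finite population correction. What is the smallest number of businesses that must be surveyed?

Unadjusted: n₀ = 1.440² × 0.50 × 0.50 / 0.061² ≈ 139.32, so n₀ = 140.
Finite population correction with N = 825: n = n₀ / (1 + (n₀−1)/N) = 140 / (1 + 139/825) = 140 / 1.1685 ≈ 119.81.
Rounding up, n = 120.

120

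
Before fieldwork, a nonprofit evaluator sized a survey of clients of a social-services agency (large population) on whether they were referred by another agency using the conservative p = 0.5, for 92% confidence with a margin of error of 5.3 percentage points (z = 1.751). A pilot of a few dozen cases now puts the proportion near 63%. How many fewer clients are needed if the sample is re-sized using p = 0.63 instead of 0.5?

18

Conservative (p = 0.5): n = 1.751² × 0.25 / 0.053² ≈ 272.87 → 273.
Using p = 0.63: p(1−p) = 0.2331, so n = 1.751² × 0.2331 / 0.053² ≈ 254.43 → 255.
Reduction: 273 − 255 = 18.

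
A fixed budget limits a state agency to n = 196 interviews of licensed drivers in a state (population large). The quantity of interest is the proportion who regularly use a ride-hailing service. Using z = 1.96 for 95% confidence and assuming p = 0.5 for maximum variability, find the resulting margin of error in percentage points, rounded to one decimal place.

7.0

SE(p̂) = √[p(1−p)/n] = √[0.2500/196] = 0.03571.
E = z × SE = 1.96 × 0.03571 = 0.07000, or 7.0 percentage points.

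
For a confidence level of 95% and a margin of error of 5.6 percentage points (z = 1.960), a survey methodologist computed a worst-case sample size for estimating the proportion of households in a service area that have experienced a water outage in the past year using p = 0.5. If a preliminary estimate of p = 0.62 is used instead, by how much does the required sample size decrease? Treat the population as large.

18

Conservative (p = 0.5): n = 1.960² × 0.25 / 0.056² ≈ 306.25 → 307.
Using p = 0.62: p(1−p) = 0.2356, so n = 1.960² × 0.2356 / 0.056² ≈ 288.61 → 289.
Reduction: 307 − 289 = 18.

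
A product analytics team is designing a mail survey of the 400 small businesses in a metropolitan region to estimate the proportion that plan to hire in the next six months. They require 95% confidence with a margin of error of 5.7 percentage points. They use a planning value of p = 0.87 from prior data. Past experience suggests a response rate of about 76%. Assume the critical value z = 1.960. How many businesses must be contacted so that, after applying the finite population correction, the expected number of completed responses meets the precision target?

Completed interviews needed (unadjusted): n₀ = 1.960² × 0.1131 / 0.057² ≈ 133.73 → 134.
FPC for N = 400: n = 134 / (1 + 133/400) = 134 / 1.3325 ≈ 100.56 → 101.
At a 76% response rate, contacts needed = 101 / 0.76 ≈ 132.89 → 133.

133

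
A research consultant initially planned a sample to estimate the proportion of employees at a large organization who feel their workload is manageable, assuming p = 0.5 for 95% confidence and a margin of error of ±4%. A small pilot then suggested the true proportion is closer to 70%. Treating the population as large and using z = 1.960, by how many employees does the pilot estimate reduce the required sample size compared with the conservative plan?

96

Conservative (p = 0.5): n = 1.960² × 0.25 / 0.040² ≈ 600.25 → 601.
Using p = 0.70: p(1−p) = 0.2100, so n = 1.960² × 0.2100 / 0.040² ≈ 504.21 → 505.
Reduction: 601 − 505 = 96.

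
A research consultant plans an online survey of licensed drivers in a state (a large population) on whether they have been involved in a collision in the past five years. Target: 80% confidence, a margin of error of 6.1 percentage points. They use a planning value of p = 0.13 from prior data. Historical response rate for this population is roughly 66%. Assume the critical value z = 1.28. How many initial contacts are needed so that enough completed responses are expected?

76

Completed interviews needed: n₀ = 1.28² × 0.1131 / 0.061² ≈ 49.80 → 50.
At a 66% response rate, contacts needed = 50 / 0.66 ≈ 75.76 → 76.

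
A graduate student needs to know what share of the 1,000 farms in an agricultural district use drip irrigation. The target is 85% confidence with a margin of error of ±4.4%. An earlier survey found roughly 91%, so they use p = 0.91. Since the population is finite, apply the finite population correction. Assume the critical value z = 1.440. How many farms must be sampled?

Unadjusted: n₀ = 1.440² × 0.91 × 0.09 / 0.044² ≈ 87.72, so n₀ = 88.
Finite population correction with N = 1,000: n = n₀ / (1 + (n₀−1)/N) = 88 / (1 + 87/1000) = 88 / 1.0870 ≈ 80.96.
Rounding up, n = 81.

81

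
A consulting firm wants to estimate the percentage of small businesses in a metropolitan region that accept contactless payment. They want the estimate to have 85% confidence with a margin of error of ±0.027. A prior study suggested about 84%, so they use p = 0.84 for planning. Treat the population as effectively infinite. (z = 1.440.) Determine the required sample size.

383

With p = 0.84, p(1−p) = 0.1344.
n = z²·p(1−p)/E² = 1.440² × 0.1344 / 0.027² = 2.0736 × 0.1344 / 0.000729 ≈ 382.29.
Rounding up gives n = 383.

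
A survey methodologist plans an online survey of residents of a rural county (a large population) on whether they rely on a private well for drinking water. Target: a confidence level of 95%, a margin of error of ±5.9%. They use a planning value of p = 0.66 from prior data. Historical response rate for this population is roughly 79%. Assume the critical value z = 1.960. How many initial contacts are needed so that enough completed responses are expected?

Completed interviews needed: n₀ = 1.960² × 0.2244 / 0.059² ≈ 247.65 → 248.
At a 79% response rate, contacts needed = 248 / 0.79 ≈ 313.92 → 314.

314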